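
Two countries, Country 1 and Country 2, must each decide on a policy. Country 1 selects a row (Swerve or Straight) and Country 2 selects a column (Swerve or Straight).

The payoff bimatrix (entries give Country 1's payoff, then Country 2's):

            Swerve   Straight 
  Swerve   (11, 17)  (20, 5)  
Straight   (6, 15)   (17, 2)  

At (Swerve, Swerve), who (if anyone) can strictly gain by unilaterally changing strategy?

Country 1 at (Swerve, Swerve) earns 11; deviating to Straight yields 6 — not better.
Country 2 earns 17; deviating to Straight yields 5 — not better.
Neither player can strictly improve; the profile is a Nash equilibrium.

Neither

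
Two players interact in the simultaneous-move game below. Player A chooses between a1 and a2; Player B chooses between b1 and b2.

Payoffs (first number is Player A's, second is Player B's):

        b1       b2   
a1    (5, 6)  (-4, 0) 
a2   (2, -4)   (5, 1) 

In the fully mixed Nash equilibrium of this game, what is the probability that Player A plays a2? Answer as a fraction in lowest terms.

Let r be the probability that Player A plays a1. In a completely mixed equilibrium, Player B must be indifferent between b1 and b2.
Player B's expected payoff from b1 is 6r − 4(1−r); from b2 it is (1−r).
Setting these equal: 10r − 4 = −r + 1, so r = 5/11.
Therefore Player A plays a2 with probability 1 − 5/11 = 6/11.

6/11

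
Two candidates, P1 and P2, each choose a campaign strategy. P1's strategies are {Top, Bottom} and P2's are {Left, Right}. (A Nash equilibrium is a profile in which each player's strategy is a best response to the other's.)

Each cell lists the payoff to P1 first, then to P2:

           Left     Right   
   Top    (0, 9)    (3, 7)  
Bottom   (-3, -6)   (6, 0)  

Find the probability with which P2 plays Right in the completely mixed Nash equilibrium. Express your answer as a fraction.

1/2

Let y be the probability that P2 plays Left. In a completely mixed equilibrium, P1 must be indifferent between Top and Bottom.
P1's expected payoff from Top is 3(1−y); from Bottom it is −3y + 6(1−y).
Setting these equal: −3y + 3 = −9y + 6, so y = 1/2.
Therefore P2 plays Right with probability 1 − 1/2 = 1/2.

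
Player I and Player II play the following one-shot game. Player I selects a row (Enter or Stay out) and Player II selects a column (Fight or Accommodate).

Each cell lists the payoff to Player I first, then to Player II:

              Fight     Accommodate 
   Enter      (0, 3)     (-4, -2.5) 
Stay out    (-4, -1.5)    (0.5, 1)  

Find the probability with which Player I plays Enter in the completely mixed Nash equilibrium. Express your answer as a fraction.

Let x be the probability that Player I plays Enter. In a completely mixed equilibrium, Player II must be indifferent between Fight and Accommodate.
Player II's expected payoff from Fight is 3x − 1.5(1−x); from Accommodate it is −2.5x + (1−x).
Setting these equal: 4.5x − 1.5 = −3.5x + 1, so x = 5/16.

5/16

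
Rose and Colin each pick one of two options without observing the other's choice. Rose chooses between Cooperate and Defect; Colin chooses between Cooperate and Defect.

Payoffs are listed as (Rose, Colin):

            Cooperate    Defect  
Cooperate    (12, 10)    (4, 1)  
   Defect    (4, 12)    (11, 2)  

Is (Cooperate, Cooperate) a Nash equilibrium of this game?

At (Cooperate, Cooperate), Rose earns 12; switching to Defect would give 4, so Rose has no profitable deviation.
Colin earns 10; switching to Defect would give 1, so Colin has no profitable deviation.
Neither player can gain by a unilateral deviation, so this profile is a Nash equilibrium.

Yes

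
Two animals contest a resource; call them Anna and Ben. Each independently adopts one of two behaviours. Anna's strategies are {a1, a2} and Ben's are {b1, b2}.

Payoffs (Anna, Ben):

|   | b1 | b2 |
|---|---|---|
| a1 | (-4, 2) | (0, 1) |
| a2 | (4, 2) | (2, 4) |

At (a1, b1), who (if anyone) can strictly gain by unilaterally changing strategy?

Anna

Anna at (a1, b1) earns -4; deviating to a2 yields 4 — a strict improvement.
Ben earns 2; deviating to b2 yields 1 — not better.
Only Anna has a strictly profitable deviation.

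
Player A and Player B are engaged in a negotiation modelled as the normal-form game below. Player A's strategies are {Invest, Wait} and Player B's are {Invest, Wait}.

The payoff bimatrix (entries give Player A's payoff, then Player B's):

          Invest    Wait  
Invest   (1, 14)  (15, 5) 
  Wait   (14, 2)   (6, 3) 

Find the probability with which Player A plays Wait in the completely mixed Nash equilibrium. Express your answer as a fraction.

Let p be the probability that Player A plays Invest. In a completely mixed equilibrium, Player B must be indifferent between Invest and Wait.
Player B's expected payoff from Invest is 14p + 2(1−p); from Wait it is 5p + 3(1−p).
Setting these equal: 12p + 2 = 2p + 3, so p = 1/10.
Therefore Player A plays Wait with probability 1 − 1/10 = 9/10.

9/10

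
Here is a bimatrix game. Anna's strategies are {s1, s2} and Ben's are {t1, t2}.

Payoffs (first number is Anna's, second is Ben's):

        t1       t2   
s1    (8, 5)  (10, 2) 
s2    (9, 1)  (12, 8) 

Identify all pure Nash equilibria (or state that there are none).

(s1, t1): Anna prefers s2 (9 > 8) — not an equilibrium.
(s1, t2): Anna prefers s2 (12 > 10); Ben prefers t1 (5 > 2) — not an equilibrium.
(s2, t1): Ben prefers t2 (8 > 1) — not an equilibrium.
(s2, t2): Anna gets 12 ≥ 10 from s1, and Ben gets 8 ≥ 1 from t1 — Nash equilibrium.

(s2, t2)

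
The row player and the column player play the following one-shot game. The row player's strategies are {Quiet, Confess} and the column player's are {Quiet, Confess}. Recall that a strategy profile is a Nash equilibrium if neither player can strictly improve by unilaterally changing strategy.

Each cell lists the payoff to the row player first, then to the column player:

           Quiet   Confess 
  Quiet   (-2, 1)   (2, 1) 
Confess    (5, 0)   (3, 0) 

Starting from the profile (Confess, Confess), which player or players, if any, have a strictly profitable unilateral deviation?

The row player at (Confess, Confess) earns 3; deviating to Quiet yields 2 — not better.
The column player earns 0; deviating to Quiet yields 0 — not better.
Neither player can strictly improve; the profile is a Nash equilibrium.

Neither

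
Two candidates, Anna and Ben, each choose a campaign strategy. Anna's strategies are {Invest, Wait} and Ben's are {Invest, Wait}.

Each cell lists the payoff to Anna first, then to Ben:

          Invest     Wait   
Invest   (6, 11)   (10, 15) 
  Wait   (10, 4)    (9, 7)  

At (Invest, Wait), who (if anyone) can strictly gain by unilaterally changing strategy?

Anna at (Invest, Wait) earns 10; deviating to Wait yields 9 — not better.
Ben earns 15; deviating to Invest yields 11 — not better.
Neither player can strictly improve; the profile is a Nash equilibrium.

Neither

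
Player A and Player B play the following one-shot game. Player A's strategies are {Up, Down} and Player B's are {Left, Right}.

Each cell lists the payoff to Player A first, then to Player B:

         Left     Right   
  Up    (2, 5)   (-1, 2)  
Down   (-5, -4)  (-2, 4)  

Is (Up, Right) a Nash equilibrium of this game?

At (Up, Right), Player A earns -1; switching to Down would give -2, so Player A has no profitable deviation.
Player B earns 2; switching to Left would give 5, so Player B would deviate.
Since at least one player can profitably deviate, this is not a Nash equilibrium.

No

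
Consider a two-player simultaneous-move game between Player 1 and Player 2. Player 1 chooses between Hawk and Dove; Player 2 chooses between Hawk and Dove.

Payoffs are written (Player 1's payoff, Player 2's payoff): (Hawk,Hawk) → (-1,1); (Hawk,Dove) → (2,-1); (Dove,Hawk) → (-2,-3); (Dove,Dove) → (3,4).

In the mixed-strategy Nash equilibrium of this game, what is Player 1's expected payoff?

First find q, the probability Player 2 plays Hawk, from Player 1's indifference between Hawk and Dove: −q + 2(1−q) = −2q + 3(1−q), giving q = 1/2.
Since Player 1 is indifferent in equilibrium, Player 1's expected payoff equals the payoff from either row against (1/2, 1/2). Using Hawk: −(1/2) + 2(1/2) = 1/2.

1/2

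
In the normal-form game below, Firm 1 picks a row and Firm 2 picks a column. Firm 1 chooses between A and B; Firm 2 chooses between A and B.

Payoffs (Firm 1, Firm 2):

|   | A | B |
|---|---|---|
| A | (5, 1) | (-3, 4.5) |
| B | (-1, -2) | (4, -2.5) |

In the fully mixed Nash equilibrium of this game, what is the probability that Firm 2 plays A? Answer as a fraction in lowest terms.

7/13

Let y be the probability that Firm 2 plays A. In a completely mixed equilibrium, Firm 1 must be indifferent between A and B.
Firm 1's expected payoff from A is 5y − 3(1−y); from B it is −y + 4(1−y).
Setting these equal: 8y − 3 = −5y + 4, so y = 7/13.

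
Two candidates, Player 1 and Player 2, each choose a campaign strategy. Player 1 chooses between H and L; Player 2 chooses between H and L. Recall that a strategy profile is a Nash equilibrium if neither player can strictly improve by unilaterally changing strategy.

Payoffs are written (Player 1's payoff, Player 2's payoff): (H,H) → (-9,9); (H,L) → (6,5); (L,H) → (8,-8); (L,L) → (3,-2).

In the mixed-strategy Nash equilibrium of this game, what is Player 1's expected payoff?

15/4

First find y, the probability Player 2 plays H, from Player 1's indifference between H and L: −9y + 6(1−y) = 8y + 3(1−y), giving y = 3/20.
Since Player 1 is indifferent in equilibrium, Player 1's expected payoff equals the payoff from either row against (3/20, 17/20). Using H: −9(3/20) + 6(17/20) = 15/4.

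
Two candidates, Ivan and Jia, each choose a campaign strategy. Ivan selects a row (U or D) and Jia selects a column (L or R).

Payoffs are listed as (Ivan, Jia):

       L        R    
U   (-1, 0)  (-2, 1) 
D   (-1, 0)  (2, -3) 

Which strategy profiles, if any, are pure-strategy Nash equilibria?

(U, L): Jia prefers R (1 > 0) — not an equilibrium.
(U, R): Ivan prefers D (2 > -2) — not an equilibrium.
(D, L): Ivan gets -1 ≥ -1 from U, and Jia gets 0 ≥ -3 from R — Nash equilibrium.
(D, R): Jia prefers L (0 > -3) — not an equilibrium.

(D, L)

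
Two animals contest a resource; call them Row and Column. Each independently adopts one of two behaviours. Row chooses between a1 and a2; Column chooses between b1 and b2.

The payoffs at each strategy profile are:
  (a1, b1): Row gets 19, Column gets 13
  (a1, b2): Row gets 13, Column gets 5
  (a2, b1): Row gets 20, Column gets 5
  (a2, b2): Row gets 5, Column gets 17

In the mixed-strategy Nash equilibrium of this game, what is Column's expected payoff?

49/5

First find x, the probability Row plays a1, from Column's indifference between b1 and b2: 13x + 5(1−x) = 5x + 17(1−x), giving x = 3/5.
Since Column is indifferent in equilibrium, Column's expected payoff equals the payoff from either column against (3/5, 2/5). Using b1: 13(3/5) + 5(2/5) = 49/5.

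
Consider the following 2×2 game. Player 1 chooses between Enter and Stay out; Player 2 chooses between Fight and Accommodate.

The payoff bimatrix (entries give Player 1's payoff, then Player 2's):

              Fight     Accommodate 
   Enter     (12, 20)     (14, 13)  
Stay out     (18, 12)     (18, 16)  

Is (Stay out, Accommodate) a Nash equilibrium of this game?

Yes

At (Stay out, Accommodate), Player 1 earns 18; switching to Enter would give 14, so Player 1 has no profitable deviation.
Player 2 earns 16; switching to Fight would give 12, so Player 2 has no profitable deviation.
Neither player can gain by a unilateral deviation, so this profile is a Nash equilibrium.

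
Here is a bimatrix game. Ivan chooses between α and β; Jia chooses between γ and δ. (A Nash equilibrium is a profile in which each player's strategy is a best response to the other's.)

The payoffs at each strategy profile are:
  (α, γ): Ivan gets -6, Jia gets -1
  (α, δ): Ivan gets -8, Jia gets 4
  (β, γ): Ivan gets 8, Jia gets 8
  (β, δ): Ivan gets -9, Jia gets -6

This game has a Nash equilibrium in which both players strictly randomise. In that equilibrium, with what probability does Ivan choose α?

Let r be the probability that Ivan plays α. In a completely mixed equilibrium, Jia must be indifferent between γ and δ.
Jia's expected payoff from γ is −r + 8(1−r); from δ it is 4r − 6(1−r).
Setting these equal: −9r + 8 = 10r − 6, so r = 14/19.

14/19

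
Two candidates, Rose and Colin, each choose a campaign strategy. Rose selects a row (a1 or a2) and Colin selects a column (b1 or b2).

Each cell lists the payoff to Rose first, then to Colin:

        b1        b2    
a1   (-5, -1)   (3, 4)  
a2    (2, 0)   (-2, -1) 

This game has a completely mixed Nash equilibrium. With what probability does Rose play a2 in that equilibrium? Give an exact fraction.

Let p be the probability that Rose plays a1. In a completely mixed equilibrium, Colin must be indifferent between b1 and b2.
Colin's expected payoff from b1 is −p; from b2 it is 4p − (1−p).
Setting these equal: −p = 5p − 1, so p = 1/6.
Therefore Rose plays a2 with probability 1 − 1/6 = 5/6.

5/6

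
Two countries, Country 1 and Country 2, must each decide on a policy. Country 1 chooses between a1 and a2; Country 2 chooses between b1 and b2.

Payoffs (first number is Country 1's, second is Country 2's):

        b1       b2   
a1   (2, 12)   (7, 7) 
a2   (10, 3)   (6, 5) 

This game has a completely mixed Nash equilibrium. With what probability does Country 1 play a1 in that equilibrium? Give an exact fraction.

2/7

Let r be the probability that Country 1 plays a1. In a completely mixed equilibrium, Country 2 must be indifferent between b1 and b2.
Country 2's expected payoff from b1 is 12r + 3(1−r); from b2 it is 7r + 5(1−r).
Setting these equal: 9r + 3 = 2r + 5, so r = 2/7.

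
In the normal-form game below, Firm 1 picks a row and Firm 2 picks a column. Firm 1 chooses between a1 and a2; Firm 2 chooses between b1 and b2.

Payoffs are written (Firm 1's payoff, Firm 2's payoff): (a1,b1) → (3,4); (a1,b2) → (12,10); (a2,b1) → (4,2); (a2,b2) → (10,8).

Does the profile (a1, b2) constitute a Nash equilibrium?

Yes

At (a1, b2), Firm 1 earns 12; switching to a2 would give 10, so Firm 1 has no profitable deviation.
Firm 2 earns 10; switching to b1 would give 4, so Firm 2 has no profitable deviation.
Neither player can gain by a unilateral deviation, so this profile is a Nash equilibrium.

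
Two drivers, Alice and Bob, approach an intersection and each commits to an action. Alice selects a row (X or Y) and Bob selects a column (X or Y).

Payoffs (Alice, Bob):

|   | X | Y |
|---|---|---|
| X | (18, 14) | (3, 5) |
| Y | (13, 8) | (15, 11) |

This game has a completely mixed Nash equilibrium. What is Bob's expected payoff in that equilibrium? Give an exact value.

First find x, the probability Alice plays X, from Bob's indifference between X and Y: 14x + 8(1−x) = 5x + 11(1−x), giving x = 1/4.
Since Bob is indifferent in equilibrium, Bob's expected payoff equals the payoff from either column against (1/4, 3/4). Using X: 14(1/4) + 8(3/4) = 19/2.

19/2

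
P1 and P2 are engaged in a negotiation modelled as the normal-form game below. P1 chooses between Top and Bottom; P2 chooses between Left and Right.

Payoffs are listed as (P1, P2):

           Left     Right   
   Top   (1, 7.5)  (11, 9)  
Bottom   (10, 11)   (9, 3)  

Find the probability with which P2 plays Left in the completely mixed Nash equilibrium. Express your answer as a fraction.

2/11

Let q be the probability that P2 plays Left. In a completely mixed equilibrium, P1 must be indifferent between Top and Bottom.
P1's expected payoff from Top is q + 11(1−q); from Bottom it is 10q + 9(1−q).
Setting these equal: −10q + 11 = q + 9, so q = 2/11.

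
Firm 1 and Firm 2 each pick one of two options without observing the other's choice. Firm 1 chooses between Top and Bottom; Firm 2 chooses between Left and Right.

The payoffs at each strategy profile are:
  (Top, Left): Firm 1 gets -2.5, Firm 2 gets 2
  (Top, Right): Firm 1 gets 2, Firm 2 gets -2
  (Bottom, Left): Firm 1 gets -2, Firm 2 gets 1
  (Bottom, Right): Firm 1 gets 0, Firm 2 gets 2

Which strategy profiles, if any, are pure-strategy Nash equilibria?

none

(Top, Left): Firm 1 prefers Bottom (-2 > -2.5) — not an equilibrium.
(Top, Right): Firm 2 prefers Left (2 > -2) — not an equilibrium.
(Bottom, Left): Firm 2 prefers Right (2 > 1) — not an equilibrium.
(Bottom, Right): Firm 1 prefers Top (2 > 0) — not an equilibrium.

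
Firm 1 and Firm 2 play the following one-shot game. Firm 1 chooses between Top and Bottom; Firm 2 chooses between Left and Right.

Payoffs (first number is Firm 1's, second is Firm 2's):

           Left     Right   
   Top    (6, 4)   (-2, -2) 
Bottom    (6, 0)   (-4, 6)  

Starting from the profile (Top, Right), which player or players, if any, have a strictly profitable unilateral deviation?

Firm 1 at (Top, Right) earns -2; deviating to Bottom yields -4 — not better.
Firm 2 earns -2; deviating to Left yields 4 — a strict improvement.
Only Firm 2 has a strictly profitable deviation.

Firm 2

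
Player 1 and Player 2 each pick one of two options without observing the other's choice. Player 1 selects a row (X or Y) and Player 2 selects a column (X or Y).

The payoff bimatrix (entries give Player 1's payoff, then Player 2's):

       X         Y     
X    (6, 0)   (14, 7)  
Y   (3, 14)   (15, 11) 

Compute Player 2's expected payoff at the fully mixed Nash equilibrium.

49/5

First find x, the probability Player 1 plays X, from Player 2's indifference between X and Y: 14(1−x) = 7x + 11(1−x), giving x = 3/10.
Since Player 2 is indifferent in equilibrium, Player 2's expected payoff equals the payoff from either column against (3/10, 7/10). Using X: 14(7/10) = 49/5.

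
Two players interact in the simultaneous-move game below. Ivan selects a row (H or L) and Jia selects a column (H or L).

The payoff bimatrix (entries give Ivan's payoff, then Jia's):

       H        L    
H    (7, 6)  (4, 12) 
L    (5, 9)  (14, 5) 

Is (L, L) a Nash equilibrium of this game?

At (L, L), Ivan earns 14; switching to H would give 4, so Ivan has no profitable deviation.
Jia earns 5; switching to H would give 9, so Jia would deviate.
Since at least one player can profitably deviate, this is not a Nash equilibrium.

No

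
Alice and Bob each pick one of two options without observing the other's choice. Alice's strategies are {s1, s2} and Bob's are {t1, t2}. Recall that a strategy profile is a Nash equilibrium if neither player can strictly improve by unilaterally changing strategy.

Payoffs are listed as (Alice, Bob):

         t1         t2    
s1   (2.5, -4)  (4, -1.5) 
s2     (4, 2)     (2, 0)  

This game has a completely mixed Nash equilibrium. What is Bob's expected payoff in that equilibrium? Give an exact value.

-2/3

First find x, the probability Alice plays s1, from Bob's indifference between t1 and t2: −4x + 2(1−x) = −1.5x, giving x = 4/9.
Since Bob is indifferent in equilibrium, Bob's expected payoff equals the payoff from either column against (4/9, 5/9). Using t1: −4(4/9) + 2(5/9) = -2/3.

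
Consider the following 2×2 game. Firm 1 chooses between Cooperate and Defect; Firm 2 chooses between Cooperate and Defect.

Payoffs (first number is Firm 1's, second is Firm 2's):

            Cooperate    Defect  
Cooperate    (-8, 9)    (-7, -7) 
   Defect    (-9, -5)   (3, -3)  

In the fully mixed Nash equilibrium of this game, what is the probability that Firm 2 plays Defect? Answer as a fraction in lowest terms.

1/11

Let c be the probability that Firm 2 plays Cooperate. In a completely mixed equilibrium, Firm 1 must be indifferent between Cooperate and Defect.
Firm 1's expected payoff from Cooperate is −8c − 7(1−c); from Defect it is −9c + 3(1−c).
Setting these equal: −c − 7 = −12c + 3, so c = 10/11.
Therefore Firm 2 plays Defect with probability 1 − 10/11 = 1/11.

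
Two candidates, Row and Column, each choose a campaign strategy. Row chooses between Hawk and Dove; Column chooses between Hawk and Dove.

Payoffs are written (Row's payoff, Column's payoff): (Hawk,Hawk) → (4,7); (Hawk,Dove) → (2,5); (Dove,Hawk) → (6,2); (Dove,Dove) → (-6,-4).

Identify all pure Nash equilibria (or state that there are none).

(Dove, Hawk)

(Hawk, Hawk): Row prefers Dove (6 > 4) — not an equilibrium.
(Hawk, Dove): Column prefers Hawk (7 > 5) — not an equilibrium.
(Dove, Hawk): Row gets 6 ≥ 4 from Hawk, and Column gets 2 ≥ -4 from Dove — Nash equilibrium.
(Dove, Dove): Row prefers Hawk (2 > -6); Column prefers Hawk (2 > -4) — not an equilibrium.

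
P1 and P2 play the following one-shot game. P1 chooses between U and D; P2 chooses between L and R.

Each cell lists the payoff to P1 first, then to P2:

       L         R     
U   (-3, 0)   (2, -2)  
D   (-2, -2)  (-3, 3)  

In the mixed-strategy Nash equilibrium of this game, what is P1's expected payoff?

First find y, the probability P2 plays L, from P1's indifference between U and D: −3y + 2(1−y) = −2y − 3(1−y), giving y = 5/6.
Since P1 is indifferent in equilibrium, P1's expected payoff equals the payoff from either row against (5/6, 1/6). Using U: −3(5/6) + 2(1/6) = -13/6.

-13/6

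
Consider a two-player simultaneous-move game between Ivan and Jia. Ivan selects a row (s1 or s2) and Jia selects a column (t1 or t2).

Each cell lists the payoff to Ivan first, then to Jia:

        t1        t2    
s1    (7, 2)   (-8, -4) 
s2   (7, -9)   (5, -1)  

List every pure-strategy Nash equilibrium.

(s1, t1) and (s2, t2)

(s1, t1): Ivan gets 7 ≥ 7 from s2, and Jia gets 2 ≥ -4 from t2 — Nash equilibrium.
(s1, t2): Ivan prefers s2 (5 > -8); Jia prefers t1 (2 > -4) — not an equilibrium.
(s2, t1): Jia prefers t2 (-1 > -9) — not an equilibrium.
(s2, t2): Ivan gets 5 ≥ -8 from s1, and Jia gets -1 ≥ -9 from t1 — Nash equilibrium.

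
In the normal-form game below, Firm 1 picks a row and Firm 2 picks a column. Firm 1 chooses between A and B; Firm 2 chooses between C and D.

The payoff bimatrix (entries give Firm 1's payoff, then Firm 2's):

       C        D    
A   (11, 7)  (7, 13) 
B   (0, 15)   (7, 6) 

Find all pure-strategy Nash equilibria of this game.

(A, D)

(A, C): Firm 2 prefers D (13 > 7) — not an equilibrium.
(A, D): Firm 1 gets 7 ≥ 7 from B, and Firm 2 gets 13 ≥ 7 from C — Nash equilibrium.
(B, C): Firm 1 prefers A (11 > 0) — not an equilibrium.
(B, D): Firm 2 prefers C (15 > 6) — not an equilibrium.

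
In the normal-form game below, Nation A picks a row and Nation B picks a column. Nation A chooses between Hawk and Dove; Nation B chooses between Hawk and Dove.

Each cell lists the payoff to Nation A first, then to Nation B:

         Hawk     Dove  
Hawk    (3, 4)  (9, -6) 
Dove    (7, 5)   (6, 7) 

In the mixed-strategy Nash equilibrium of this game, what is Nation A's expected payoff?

45/7

First find q, the probability Nation B plays Hawk, from Nation A's indifference between Hawk and Dove: 3q + 9(1−q) = 7q + 6(1−q), giving q = 3/7.
Since Nation A is indifferent in equilibrium, Nation A's expected payoff equals the payoff from either row against (3/7, 4/7). Using Hawk: 3(3/7) + 9(4/7) = 45/7.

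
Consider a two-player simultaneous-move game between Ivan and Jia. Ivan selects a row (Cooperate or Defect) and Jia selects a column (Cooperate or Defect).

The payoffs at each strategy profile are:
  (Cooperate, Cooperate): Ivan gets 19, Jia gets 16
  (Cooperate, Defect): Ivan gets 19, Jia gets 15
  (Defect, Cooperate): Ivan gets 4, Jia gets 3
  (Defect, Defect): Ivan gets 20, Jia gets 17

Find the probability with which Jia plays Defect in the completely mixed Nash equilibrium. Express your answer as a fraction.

Let y be the probability that Jia plays Cooperate. In a completely mixed equilibrium, Ivan must be indifferent between Cooperate and Defect.
Ivan's expected payoff from Cooperate is 19y + 19(1−y); from Defect it is 4y + 20(1−y).
Setting these equal: 19 = −16y + 20, so y = 1/16.
Therefore Jia plays Defect with probability 1 − 1/16 = 15/16.

15/16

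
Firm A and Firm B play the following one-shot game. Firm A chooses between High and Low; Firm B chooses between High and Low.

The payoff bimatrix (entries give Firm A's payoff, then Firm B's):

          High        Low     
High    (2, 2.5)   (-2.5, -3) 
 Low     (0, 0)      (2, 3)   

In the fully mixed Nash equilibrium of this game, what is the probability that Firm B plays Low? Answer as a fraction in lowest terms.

Let q be the probability that Firm B plays High. In a completely mixed equilibrium, Firm A must be indifferent between High and Low.
Firm A's expected payoff from High is 2q − 2.5(1−q); from Low it is 2(1−q).
Setting these equal: 4.5q − 2.5 = −2q + 2, so q = 9/13.
Therefore Firm B plays Low with probability 1 − 9/13 = 4/13.

4/13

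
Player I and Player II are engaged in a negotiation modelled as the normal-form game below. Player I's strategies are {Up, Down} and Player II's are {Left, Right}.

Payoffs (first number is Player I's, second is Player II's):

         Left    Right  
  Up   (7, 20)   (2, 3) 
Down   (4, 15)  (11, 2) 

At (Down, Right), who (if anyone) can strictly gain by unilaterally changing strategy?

Player I at (Down, Right) earns 11; deviating to Up yields 2 — not better.
Player II earns 2; deviating to Left yields 15 — a strict improvement.
Only Player II has a strictly profitable deviation.

Player II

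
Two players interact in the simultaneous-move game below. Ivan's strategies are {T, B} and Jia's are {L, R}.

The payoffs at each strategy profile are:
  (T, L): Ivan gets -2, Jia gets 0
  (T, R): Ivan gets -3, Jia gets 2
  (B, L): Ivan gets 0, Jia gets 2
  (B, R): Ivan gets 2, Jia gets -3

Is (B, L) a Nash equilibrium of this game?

Yes

At (B, L), Ivan earns 0; switching to T would give -2, so Ivan has no profitable deviation.
Jia earns 2; switching to R would give -3, so Jia has no profitable deviation.
Neither player can gain by a unilateral deviation, so this profile is a Nash equilibrium.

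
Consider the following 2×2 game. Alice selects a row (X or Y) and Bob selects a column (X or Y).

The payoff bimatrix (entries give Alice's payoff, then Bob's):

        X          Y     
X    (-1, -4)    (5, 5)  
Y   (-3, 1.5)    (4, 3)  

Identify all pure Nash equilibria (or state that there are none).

(X, X): Bob prefers Y (5 > -4) — not an equilibrium.
(X, Y): Alice gets 5 ≥ 4 from Y, and Bob gets 5 ≥ -4 from X — Nash equilibrium.
(Y, X): Alice prefers X (-1 > -3); Bob prefers Y (3 > 1.5) — not an equilibrium.
(Y, Y): Alice prefers X (5 > 4) — not an equilibrium.

(X, Y)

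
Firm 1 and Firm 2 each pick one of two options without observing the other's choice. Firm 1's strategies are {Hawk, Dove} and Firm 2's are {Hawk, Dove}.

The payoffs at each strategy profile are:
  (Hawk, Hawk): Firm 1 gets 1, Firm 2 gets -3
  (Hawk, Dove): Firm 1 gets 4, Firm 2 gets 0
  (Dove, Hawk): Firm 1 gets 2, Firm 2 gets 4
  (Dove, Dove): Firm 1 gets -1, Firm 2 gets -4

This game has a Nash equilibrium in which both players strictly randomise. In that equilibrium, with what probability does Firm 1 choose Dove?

3/11

Let x be the probability that Firm 1 plays Hawk. In a completely mixed equilibrium, Firm 2 must be indifferent between Hawk and Dove.
Firm 2's expected payoff from Hawk is −3x + 4(1−x); from Dove it is −4(1−x).
Setting these equal: −7x + 4 = 4x − 4, so x = 8/11.
Therefore Firm 1 plays Dove with probability 1 − 8/11 = 3/11.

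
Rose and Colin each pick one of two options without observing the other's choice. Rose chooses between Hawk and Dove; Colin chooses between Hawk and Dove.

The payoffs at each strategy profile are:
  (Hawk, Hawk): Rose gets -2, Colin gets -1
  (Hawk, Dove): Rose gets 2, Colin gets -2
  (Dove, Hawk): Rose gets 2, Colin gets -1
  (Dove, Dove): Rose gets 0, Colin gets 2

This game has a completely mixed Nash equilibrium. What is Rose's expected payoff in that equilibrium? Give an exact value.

2/3

First find q, the probability Colin plays Hawk, from Rose's indifference between Hawk and Dove: −2q + 2(1−q) = 2q, giving q = 1/3.
Since Rose is indifferent in equilibrium, Rose's expected payoff equals the payoff from either row against (1/3, 2/3). Using Hawk: −2(1/3) + 2(2/3) = 2/3.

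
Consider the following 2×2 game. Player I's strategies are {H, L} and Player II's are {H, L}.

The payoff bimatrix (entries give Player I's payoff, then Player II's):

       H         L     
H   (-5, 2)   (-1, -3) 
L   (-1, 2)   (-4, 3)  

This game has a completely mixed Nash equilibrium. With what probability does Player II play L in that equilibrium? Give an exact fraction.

Let c be the probability that Player II plays H. In a completely mixed equilibrium, Player I must be indifferent between H and L.
Player I's expected payoff from H is −5c − (1−c); from L it is −c − 4(1−c).
Setting these equal: −4c − 1 = 3c − 4, so c = 3/7.
Therefore Player II plays L with probability 1 − 3/7 = 4/7.

4/7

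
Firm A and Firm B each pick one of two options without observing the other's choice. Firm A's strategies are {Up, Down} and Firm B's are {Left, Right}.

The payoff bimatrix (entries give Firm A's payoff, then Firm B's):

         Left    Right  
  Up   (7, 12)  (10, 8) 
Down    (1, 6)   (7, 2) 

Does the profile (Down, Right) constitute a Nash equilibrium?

No

At (Down, Right), Firm A earns 7; switching to Up would give 10, so Firm A would deviate.
Firm B earns 2; switching to Left would give 6, so Firm B would deviate.
Since at least one player can profitably deviate, this is not a Nash equilibrium.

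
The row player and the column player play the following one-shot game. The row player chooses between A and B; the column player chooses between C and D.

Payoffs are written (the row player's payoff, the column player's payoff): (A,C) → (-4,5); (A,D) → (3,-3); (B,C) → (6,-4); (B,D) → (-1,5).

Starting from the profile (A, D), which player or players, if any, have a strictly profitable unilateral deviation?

The row player at (A, D) earns 3; deviating to B yields -1 — not better.
The column player earns -3; deviating to C yields 5 — a strict improvement.
Only the column player has a strictly profitable deviation.

The column player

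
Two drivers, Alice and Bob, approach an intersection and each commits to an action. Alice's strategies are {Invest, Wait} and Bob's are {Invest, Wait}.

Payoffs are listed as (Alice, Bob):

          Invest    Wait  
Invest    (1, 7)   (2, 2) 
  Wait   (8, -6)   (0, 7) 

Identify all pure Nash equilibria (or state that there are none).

none

(Invest, Invest): Alice prefers Wait (8 > 1) — not an equilibrium.
(Invest, Wait): Bob prefers Invest (7 > 2) — not an equilibrium.
(Wait, Invest): Bob prefers Wait (7 > -6) — not an equilibrium.
(Wait, Wait): Alice prefers Invest (2 > 0) — not an equilibrium.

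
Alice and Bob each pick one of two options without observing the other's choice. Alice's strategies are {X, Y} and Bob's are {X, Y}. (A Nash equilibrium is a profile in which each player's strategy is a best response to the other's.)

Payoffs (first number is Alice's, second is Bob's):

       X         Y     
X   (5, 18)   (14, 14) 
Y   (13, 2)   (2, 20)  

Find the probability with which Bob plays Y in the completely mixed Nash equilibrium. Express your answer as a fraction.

2/5

Let y be the probability that Bob plays X. In a completely mixed equilibrium, Alice must be indifferent between X and Y.
Alice's expected payoff from X is 5y + 14(1−y); from Y it is 13y + 2(1−y).
Setting these equal: −9y + 14 = 11y + 2, so y = 3/5.
Therefore Bob plays Y with probability 1 − 3/5 = 2/5.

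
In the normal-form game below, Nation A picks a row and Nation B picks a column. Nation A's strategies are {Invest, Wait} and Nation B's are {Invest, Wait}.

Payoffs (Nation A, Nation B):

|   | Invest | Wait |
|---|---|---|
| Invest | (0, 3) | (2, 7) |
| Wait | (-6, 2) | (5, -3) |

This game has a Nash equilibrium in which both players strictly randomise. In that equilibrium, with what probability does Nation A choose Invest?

5/9

Let p be the probability that Nation A plays Invest. In a completely mixed equilibrium, Nation B must be indifferent between Invest and Wait.
Nation B's expected payoff from Invest is 3p + 2(1−p); from Wait it is 7p − 3(1−p).
Setting these equal: p + 2 = 10p − 3, so p = 5/9.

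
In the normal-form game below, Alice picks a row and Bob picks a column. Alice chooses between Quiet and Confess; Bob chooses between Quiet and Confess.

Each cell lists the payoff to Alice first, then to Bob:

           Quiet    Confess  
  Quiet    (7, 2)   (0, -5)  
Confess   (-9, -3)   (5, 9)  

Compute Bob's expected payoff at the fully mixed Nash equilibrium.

3/19

First find p, the probability Alice plays Quiet, from Bob's indifference between Quiet and Confess: 2p − 3(1−p) = −5p + 9(1−p), giving p = 12/19.
Since Bob is indifferent in equilibrium, Bob's expected payoff equals the payoff from either column against (12/19, 7/19). Using Quiet: 2(12/19) − 3(7/19) = 3/19.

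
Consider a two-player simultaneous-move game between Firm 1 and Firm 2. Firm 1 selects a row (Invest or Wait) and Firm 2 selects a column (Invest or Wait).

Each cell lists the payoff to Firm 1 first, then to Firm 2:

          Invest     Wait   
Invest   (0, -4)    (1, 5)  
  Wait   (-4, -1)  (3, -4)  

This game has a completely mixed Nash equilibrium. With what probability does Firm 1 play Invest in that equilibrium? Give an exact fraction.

1/4

Let x be the probability that Firm 1 plays Invest. In a completely mixed equilibrium, Firm 2 must be indifferent between Invest and Wait.
Firm 2's expected payoff from Invest is −4x − (1−x); from Wait it is 5x − 4(1−x).
Setting these equal: −3x − 1 = 9x − 4, so x = 1/4.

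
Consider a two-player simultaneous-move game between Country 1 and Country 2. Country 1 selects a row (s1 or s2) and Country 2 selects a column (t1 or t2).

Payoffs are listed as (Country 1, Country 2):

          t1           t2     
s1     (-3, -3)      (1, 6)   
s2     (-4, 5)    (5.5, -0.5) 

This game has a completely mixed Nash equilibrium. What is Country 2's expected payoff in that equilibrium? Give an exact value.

57/29

First find x, the probability Country 1 plays s1, from Country 2's indifference between t1 and t2: −3x + 5(1−x) = 6x − 0.5(1−x), giving x = 11/29.
Since Country 2 is indifferent in equilibrium, Country 2's expected payoff equals the payoff from either column against (11/29, 18/29). Using t1: −3(11/29) + 5(18/29) = 57/29.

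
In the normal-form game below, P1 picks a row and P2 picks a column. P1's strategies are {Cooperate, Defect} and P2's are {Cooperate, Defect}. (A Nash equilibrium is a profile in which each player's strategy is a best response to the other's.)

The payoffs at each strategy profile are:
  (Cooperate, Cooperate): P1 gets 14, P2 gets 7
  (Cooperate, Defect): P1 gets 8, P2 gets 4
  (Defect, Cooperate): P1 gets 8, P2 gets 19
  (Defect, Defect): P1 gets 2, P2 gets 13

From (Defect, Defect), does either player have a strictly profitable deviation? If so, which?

P1 at (Defect, Defect) earns 2; deviating to Cooperate yields 8 — a strict improvement.
P2 earns 13; deviating to Cooperate yields 19 — a strict improvement.
Both P1 and P2 have strictly profitable deviations.

Both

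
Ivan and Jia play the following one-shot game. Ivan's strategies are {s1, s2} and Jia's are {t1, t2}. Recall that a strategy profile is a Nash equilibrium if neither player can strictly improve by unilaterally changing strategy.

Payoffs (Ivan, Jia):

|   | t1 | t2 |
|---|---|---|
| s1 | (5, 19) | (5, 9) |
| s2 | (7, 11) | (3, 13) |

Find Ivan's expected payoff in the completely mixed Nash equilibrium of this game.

5

First find q, the probability Jia plays t1, from Ivan's indifference between s1 and s2: 5q + 5(1−q) = 7q + 3(1−q), giving q = 1/2.
Since Ivan is indifferent in equilibrium, Ivan's expected payoff equals the payoff from either row against (1/2, 1/2). Using s1: 5(1/2) + 5(1/2) = 5.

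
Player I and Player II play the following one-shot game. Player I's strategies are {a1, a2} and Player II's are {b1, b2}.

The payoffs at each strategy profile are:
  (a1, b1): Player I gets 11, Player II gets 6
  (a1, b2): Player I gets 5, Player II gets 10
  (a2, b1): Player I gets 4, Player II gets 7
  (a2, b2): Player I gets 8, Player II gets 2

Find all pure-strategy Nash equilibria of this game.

none

(a1, b1): Player II prefers b2 (10 > 6) — not an equilibrium.
(a1, b2): Player I prefers a2 (8 > 5) — not an equilibrium.
(a2, b1): Player I prefers a1 (11 > 4) — not an equilibrium.
(a2, b2): Player II prefers b1 (7 > 2) — not an equilibrium.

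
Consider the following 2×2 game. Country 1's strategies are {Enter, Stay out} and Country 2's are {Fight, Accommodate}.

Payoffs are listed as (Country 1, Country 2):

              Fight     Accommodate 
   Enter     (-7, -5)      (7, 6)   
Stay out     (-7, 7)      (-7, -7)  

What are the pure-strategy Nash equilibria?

(Enter, Fight): Country 2 prefers Accommodate (6 > -5) — not an equilibrium.
(Enter, Accommodate): Country 1 gets 7 ≥ -7 from Stay out, and Country 2 gets 6 ≥ -5 from Fight — Nash equilibrium.
(Stay out, Fight): Country 1 gets -7 ≥ -7 from Enter, and Country 2 gets 7 ≥ -7 from Accommodate — Nash equilibrium.
(Stay out, Accommodate): Country 1 prefers Enter (7 > -7); Country 2 prefers Fight (7 > -7) — not an equilibrium.

(Enter, Accommodate) and (Stay out, Fight)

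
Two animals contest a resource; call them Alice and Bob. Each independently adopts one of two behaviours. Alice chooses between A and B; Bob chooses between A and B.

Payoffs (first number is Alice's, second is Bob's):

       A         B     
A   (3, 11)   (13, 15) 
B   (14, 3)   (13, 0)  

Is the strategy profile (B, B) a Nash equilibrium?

At (B, B), Alice earns 13; switching to A would give 13, so Alice has no profitable deviation.
Bob earns 0; switching to A would give 3, so Bob would deviate.
Since at least one player can profitably deviate, this is not a Nash equilibrium.

No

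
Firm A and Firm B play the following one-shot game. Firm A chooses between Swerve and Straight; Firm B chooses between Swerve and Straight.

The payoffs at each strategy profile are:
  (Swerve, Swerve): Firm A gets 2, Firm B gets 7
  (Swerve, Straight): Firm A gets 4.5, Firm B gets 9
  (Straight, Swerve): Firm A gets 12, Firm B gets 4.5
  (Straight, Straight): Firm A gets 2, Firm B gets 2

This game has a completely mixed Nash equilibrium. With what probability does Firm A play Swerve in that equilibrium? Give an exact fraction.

5/9

Let r be the probability that Firm A plays Swerve. In a completely mixed equilibrium, Firm B must be indifferent between Swerve and Straight.
Firm B's expected payoff from Swerve is 7r + 4.5(1−r); from Straight it is 9r + 2(1−r).
Setting these equal: 2.5r + 4.5 = 7r + 2, so r = 5/9.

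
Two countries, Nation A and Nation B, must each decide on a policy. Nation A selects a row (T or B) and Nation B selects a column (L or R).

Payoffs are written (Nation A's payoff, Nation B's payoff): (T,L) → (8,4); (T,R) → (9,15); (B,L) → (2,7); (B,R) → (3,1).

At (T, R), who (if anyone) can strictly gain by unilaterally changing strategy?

Neither

Nation A at (T, R) earns 9; deviating to B yields 3 — not better.
Nation B earns 15; deviating to L yields 4 — not better.
Neither player can strictly improve; the profile is a Nash equilibrium.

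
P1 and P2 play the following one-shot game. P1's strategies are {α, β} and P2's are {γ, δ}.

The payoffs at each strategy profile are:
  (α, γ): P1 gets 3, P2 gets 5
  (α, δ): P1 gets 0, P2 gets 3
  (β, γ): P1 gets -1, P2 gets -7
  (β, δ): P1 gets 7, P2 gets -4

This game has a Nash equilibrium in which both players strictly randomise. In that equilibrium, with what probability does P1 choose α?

3/5

Let p be the probability that P1 plays α. In a completely mixed equilibrium, P2 must be indifferent between γ and δ.
P2's expected payoff from γ is 5p − 7(1−p); from δ it is 3p − 4(1−p).
Setting these equal: 12p − 7 = 7p − 4, so p = 3/5.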